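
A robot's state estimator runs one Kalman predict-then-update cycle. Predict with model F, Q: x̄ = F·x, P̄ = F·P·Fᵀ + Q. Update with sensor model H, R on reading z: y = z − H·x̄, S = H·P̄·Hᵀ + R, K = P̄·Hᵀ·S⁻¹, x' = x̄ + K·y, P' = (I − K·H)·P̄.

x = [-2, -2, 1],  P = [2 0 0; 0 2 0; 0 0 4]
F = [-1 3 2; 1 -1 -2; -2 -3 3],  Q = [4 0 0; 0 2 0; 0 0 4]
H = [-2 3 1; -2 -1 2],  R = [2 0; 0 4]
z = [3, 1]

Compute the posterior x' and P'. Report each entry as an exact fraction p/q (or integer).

x' = [-10744/43275, 5071/8655, 31364/43275]
P' = [119062/43275 5432/8655 133678/43275; 5432/8655 652/1731 4688/8655; 133678/43275 4688/8655 183232/43275]

x̄ = F·x = [-2, -2, 13]
P̄ = F·P·Fᵀ + Q = [40 -24 10; -24 22 -22; 10 -22 66]
y = z − H·x̄ = [-8, -31]
S = H·P̄·Hᵀ + R = [542 152; 152 362]
K = P̄·Hᵀ·S⁻¹ = [-11483/43275 518/43275; 1802/8655 -1187/8655; -6902/43275 18917/43275]
x' = x̄ + K·y = [-10744/43275, 5071/8655, 31364/43275]
P' = (I − K·H)·P̄ = [119062/43275 5432/8655 133678/43275; 5432/8655 652/1731 4688/8655; 133678/43275 4688/8655 183232/43275]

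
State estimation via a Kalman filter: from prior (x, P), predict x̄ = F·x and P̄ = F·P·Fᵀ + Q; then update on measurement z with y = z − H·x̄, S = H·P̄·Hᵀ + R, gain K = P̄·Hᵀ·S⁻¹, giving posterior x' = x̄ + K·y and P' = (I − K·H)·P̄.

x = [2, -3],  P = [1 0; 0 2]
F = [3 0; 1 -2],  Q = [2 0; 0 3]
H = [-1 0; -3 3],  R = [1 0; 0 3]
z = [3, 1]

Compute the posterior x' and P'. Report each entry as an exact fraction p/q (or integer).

x' = [-197/108, -23/18]
P' = [95/108 31/36; 31/36 7/6]

x̄ = F·x = [6, 8]
P̄ = F·P·Fᵀ + Q = [11 3; 3 12]
y = z − H·x̄ = [9, -5]
S = H·P̄·Hᵀ + R = [12 24; 24 156]
K = P̄·Hᵀ·S⁻¹ = [-95/108 -1/54; -31/36 11/36]
x' = x̄ + K·y = [-197/108, -23/18]
P' = (I − K·H)·P̄ = [95/108 31/36; 31/36 7/6]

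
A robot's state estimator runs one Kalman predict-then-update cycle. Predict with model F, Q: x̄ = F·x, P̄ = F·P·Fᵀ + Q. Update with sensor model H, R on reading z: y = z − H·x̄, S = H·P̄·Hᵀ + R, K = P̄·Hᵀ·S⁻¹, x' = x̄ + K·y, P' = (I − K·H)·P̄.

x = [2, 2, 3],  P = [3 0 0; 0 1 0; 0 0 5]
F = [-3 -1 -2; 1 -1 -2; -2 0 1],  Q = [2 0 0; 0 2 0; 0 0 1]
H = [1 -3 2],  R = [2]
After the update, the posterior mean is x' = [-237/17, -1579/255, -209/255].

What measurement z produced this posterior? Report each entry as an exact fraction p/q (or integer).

z = [3]

x̄ = F·x = [-14, -6, -1]
P̄ = F·P·Fᵀ + Q = [50 12 8; 12 26 -16; 8 -16 18]
S = H·P̄·Hᵀ + R = [510]
K = P̄·Hᵀ·S⁻¹ = [1/17; -49/255; 46/255]
x' − x̄ = [1/17, -49/255, 46/255] = K·y
y = (KᵀK)⁻¹·Kᵀ·(x' − x̄) = [1]
z = y + H·x̄ = [1] + [2] = [3]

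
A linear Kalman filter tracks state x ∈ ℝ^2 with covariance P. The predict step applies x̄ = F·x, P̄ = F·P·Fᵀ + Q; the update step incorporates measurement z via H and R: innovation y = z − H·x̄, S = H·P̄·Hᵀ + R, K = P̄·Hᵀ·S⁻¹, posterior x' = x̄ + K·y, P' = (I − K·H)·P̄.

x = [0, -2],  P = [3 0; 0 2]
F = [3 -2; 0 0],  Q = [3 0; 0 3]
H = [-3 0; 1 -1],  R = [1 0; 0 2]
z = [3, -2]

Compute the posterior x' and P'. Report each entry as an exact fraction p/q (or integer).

x̄ = F·x = [4, 0]
P̄ = F·P·Fᵀ + Q = [38 0; 0 3]
y = z − H·x̄ = [15, -6]
S = H·P̄·Hᵀ + R = [343 -114; -114 43]
K = P̄·Hᵀ·S⁻¹ = [-570/1753 38/1753; -342/1753 -1029/1753]
x' = x̄ + K·y = [-1766/1753, 1044/1753]
P' = (I − K·H)·P̄ = [190/1753 114/1753; 114/1753 2172/1753]

x' = [-1766/1753, 1044/1753]
P' = [190/1753 114/1753; 114/1753 2172/1753]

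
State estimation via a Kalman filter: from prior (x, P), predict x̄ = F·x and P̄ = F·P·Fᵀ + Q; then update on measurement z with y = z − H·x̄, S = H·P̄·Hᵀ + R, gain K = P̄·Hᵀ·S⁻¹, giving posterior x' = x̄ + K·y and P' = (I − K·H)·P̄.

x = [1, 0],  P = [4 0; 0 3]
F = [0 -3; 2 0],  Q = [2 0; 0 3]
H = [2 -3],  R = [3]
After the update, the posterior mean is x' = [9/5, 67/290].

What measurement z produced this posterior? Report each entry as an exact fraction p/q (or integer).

z = [3]

x̄ = F·x = [0, 2]
P̄ = F·P·Fᵀ + Q = [29 0; 0 19]
S = H·P̄·Hᵀ + R = [290]
K = P̄·Hᵀ·S⁻¹ = [1/5; -57/290]
x' − x̄ = [9/5, -513/290] = K·y
y = (KᵀK)⁻¹·Kᵀ·(x' − x̄) = [9]
z = y + H·x̄ = [9] + [-6] = [3]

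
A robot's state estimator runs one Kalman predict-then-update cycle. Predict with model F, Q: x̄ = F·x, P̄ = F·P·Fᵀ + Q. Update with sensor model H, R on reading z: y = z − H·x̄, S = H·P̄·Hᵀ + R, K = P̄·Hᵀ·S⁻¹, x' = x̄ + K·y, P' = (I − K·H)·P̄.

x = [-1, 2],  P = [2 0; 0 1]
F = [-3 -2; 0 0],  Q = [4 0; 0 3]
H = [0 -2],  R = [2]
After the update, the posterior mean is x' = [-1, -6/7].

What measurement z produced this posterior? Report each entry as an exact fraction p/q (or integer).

z = [2]

x̄ = F·x = [-1, 0]
P̄ = F·P·Fᵀ + Q = [26 0; 0 3]
S = H·P̄·Hᵀ + R = [14]
K = P̄·Hᵀ·S⁻¹ = [0; -3/7]
x' − x̄ = [0, -6/7] = K·y
y = (KᵀK)⁻¹·Kᵀ·(x' − x̄) = [2]
z = y + H·x̄ = [2] + [0] = [2]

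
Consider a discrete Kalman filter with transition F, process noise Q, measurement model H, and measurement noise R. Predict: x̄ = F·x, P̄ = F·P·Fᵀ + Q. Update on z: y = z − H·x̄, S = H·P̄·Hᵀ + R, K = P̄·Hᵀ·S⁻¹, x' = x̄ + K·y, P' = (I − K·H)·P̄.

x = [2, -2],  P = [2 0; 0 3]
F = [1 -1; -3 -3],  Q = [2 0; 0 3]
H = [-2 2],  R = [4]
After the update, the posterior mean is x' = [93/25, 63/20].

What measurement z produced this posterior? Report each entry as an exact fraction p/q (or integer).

z = [-1]

x̄ = F·x = [4, 0]
P̄ = F·P·Fᵀ + Q = [7 3; 3 48]
S = H·P̄·Hᵀ + R = [200]
K = P̄·Hᵀ·S⁻¹ = [-1/25; 9/20]
x' − x̄ = [-7/25, 63/20] = K·y
y = (KᵀK)⁻¹·Kᵀ·(x' − x̄) = [7]
z = y + H·x̄ = [7] + [-8] = [-1]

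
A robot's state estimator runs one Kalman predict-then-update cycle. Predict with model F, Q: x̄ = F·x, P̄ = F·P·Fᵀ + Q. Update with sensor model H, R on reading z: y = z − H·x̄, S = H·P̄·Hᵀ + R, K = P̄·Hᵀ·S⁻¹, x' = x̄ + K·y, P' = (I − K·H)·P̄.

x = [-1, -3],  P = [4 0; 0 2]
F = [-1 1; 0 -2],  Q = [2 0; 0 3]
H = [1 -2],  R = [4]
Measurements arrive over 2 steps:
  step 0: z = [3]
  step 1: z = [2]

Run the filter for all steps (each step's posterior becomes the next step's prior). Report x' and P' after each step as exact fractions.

step 0: x̄ = F·x = [-2, 6]
step 0: P̄ = F·P·Fᵀ + Q = [8 -4; -4 11]
step 0: y = z − H·x̄ = [17]
step 0: S = H·P̄·Hᵀ + R = [72]
step 0: K = P̄·Hᵀ·S⁻¹ = [2/9; -13/36]
step 0: x' = x̄ + K·y = [16/9, -5/36]
step 0: P' = (I − K·H)·P̄ = [40/9 16/9; 16/9 29/18]
step 1: x̄ = F·x = [-23/12, 5/18]
step 1: P̄ = F·P·Fᵀ + Q = [9/2 1/3; 1/3 85/9]
step 1: y = z − H·x̄ = [161/36]
step 1: S = H·P̄·Hᵀ + R = [809/18]
step 1: K = P̄·Hᵀ·S⁻¹ = [69/809; -334/809]
step 1: x' = x̄ + K·y = [-1242/809, -1269/809]
step 1: P' = (I − K·H)·P̄ = [3376/809 1550/809; 1550/809 1443/809]

step 0: x' = [16/9, -5/36], P' = [40/9 16/9; 16/9 29/18]
step 1: x' = [-1242/809, -1269/809], P' = [3376/809 1550/809; 1550/809 1443/809]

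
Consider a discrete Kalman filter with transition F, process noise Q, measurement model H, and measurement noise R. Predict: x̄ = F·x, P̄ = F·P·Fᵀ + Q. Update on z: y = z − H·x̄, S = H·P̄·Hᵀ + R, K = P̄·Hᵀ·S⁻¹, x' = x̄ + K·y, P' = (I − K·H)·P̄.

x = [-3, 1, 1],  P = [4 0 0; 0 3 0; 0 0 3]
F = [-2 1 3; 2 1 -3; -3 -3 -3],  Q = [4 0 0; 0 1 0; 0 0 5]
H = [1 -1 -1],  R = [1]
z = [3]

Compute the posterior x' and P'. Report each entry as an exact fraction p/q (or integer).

x' = [542/95, -436/95, 689/95]
P' = [1282/95 -1046/95 2294/95; -1046/95 2278/95 -3297/95; 2294/95 -3297/95 16874/285]

x̄ = F·x = [10, -8, 3]
P̄ = F·P·Fᵀ + Q = [50 -40 -12; -40 47 -6; -12 -6 95]
y = z − H·x̄ = [-12]
S = H·P̄·Hᵀ + R = [285]
K = P̄·Hᵀ·S⁻¹ = [34/95; -27/95; -101/285]
x' = x̄ + K·y = [542/95, -436/95, 689/95]
P' = (I − K·H)·P̄ = [1282/95 -1046/95 2294/95; -1046/95 2278/95 -3297/95; 2294/95 -3297/95 16874/285]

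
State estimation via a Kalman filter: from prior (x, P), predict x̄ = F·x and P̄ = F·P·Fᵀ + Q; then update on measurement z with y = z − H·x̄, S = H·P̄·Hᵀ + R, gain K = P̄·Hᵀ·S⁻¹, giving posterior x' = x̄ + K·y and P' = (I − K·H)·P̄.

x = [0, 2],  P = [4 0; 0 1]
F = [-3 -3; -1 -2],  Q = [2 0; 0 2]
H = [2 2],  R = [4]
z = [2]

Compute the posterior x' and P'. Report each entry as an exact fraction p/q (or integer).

x̄ = F·x = [-6, -4]
P̄ = F·P·Fᵀ + Q = [47 18; 18 10]
y = z − H·x̄ = [22]
S = H·P̄·Hᵀ + R = [376]
K = P̄·Hᵀ·S⁻¹ = [65/188; 7/47]
x' = x̄ + K·y = [151/94, -34/47]
P' = (I − K·H)·P̄ = [193/94 -64/47; -64/47 78/47]

x' = [151/94, -34/47]
P' = [193/94 -64/47; -64/47 78/47]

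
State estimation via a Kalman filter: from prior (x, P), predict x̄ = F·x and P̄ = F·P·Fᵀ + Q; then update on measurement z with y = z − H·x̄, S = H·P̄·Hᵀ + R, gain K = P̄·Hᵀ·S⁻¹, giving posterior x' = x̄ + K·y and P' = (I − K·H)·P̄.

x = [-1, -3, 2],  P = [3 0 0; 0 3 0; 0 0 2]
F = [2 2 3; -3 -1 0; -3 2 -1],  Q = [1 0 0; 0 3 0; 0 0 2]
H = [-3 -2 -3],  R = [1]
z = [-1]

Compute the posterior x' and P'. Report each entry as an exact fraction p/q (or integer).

x̄ = F·x = [-2, 6, -5]
P̄ = F·P·Fᵀ + Q = [43 -24 -12; -24 33 21; -12 21 43]
y = z − H·x̄ = [-10]
S = H·P̄·Hᵀ + R = [655]
K = P̄·Hᵀ·S⁻¹ = [-9/131; -57/655; -27/131]
x' = x̄ + K·y = [-172/131, 900/131, -385/131]
P' = (I − K·H)·P̄ = [5228/131 -3657/131 -2787/131; -3657/131 18366/655 1212/131; -2787/131 1212/131 1988/131]

x' = [-172/131, 900/131, -385/131]
P' = [5228/131 -3657/131 -2787/131; -3657/131 18366/655 1212/131; -2787/131 1212/131 1988/131]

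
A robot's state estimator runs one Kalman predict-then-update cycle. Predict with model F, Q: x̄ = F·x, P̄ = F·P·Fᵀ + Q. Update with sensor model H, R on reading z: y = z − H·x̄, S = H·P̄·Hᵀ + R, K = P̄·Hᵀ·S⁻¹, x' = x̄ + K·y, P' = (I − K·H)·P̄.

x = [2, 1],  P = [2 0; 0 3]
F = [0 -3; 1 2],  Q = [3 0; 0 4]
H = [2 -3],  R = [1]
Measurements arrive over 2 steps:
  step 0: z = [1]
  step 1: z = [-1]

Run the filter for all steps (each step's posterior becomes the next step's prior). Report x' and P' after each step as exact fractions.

step 0: x̄ = F·x = [-3, 4]
step 0: P̄ = F·P·Fᵀ + Q = [30 -18; -18 18]
step 0: y = z − H·x̄ = [19]
step 0: S = H·P̄·Hᵀ + R = [499]
step 0: K = P̄·Hᵀ·S⁻¹ = [114/499; -90/499]
step 0: x' = x̄ + K·y = [669/499, 286/499]
step 0: P' = (I − K·H)·P̄ = [1974/499 1278/499; 1278/499 882/499]
step 1: x̄ = F·x = [-858/499, 1241/499]
step 1: P̄ = F·P·Fᵀ + Q = [9435/499 -9126/499; -9126/499 12610/499]
step 1: y = z − H·x̄ = [4940/499]
step 1: S = H·P̄·Hᵀ + R = [261241/499]
step 1: K = P̄·Hᵀ·S⁻¹ = [46248/261241; -56082/261241]
step 1: x' = x̄ + K·y = [8658/261241, 94499/261241]
step 1: P' = (I − K·H)·P̄ = [653169/261241 420030/261241; 420030/261241 298714/261241]

step 0: x' = [669/499, 286/499], P' = [1974/499 1278/499; 1278/499 882/499]
step 1: x' = [8658/261241, 94499/261241], P' = [653169/261241 420030/261241; 420030/261241 298714/261241]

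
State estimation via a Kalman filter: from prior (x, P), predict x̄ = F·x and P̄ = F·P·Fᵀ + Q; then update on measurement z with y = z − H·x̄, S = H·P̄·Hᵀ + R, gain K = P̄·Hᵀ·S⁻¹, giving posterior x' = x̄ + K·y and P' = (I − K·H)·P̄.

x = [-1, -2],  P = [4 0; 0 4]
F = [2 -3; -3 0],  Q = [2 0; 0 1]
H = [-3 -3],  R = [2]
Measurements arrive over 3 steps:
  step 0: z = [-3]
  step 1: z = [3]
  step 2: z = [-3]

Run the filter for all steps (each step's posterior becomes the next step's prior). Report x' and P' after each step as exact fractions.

step 0: x̄ = F·x = [4, 3]
step 0: P̄ = F·P·Fᵀ + Q = [54 -24; -24 37]
step 0: y = z − H·x̄ = [18]
step 0: S = H·P̄·Hᵀ + R = [389]
step 0: K = P̄·Hᵀ·S⁻¹ = [-90/389; -39/389]
step 0: x' = x̄ + K·y = [-64/389, 465/389]
step 0: P' = (I − K·H)·P̄ = [12906/389 -12846/389; -12846/389 12872/389]
step 1: x̄ = F·x = [-1523/389, 192/389]
step 1: P̄ = F·P·Fᵀ + Q = [322402/389 -193050/389; -193050/389 116543/389]
step 1: y = z − H·x̄ = [-2826/389]
step 1: S = H·P̄·Hᵀ + R = [476383/389]
step 1: K = P̄·Hᵀ·S⁻¹ = [-388056/476383; 229521/476383]
step 1: x' = x̄ + K·y = [954023/476383, -1432290/476383]
step 1: P' = (I − K·H)·P̄ = [7710470/476383 -7451766/476383; -7451766/476383 7298752/476383]
step 2: x̄ = F·x = [6204916/476383, -2862069/476383]
step 2: P̄ = F·P·Fᵀ + Q = [186904606/476383 -113328714/476383; -113328714/476383 69870613/476383]
step 2: y = z − H·x̄ = [8599392/476383]
step 2: S = H·P̄·Hᵀ + R = [272012885/476383]
step 2: K = P̄·Hᵀ·S⁻¹ = [-220727676/272012885; 130374303/272012885]
step 2: x' = x̄ + K·y = [-441465604/272012885, 719211417/272012885]
step 2: P' = (I − K·H)·P̄ = [4449684698/272012885 -4302532914/272012885; -4302532914/272012885 4215616712/272012885]

step 0: x' = [-64/389, 465/389], P' = [12906/389 -12846/389; -12846/389 12872/389]
step 1: x' = [954023/476383, -1432290/476383], P' = [7710470/476383 -7451766/476383; -7451766/476383 7298752/476383]
step 2: x' = [-441465604/272012885, 719211417/272012885], P' = [4449684698/272012885 -4302532914/272012885; -4302532914/272012885 4215616712/272012885]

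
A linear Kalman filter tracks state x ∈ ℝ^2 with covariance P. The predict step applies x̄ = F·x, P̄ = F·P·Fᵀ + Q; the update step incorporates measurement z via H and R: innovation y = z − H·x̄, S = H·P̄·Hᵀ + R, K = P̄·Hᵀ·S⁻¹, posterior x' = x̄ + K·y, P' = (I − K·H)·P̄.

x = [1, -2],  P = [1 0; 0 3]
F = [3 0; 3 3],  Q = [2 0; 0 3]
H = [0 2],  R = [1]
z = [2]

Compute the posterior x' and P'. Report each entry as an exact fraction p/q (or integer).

x̄ = F·x = [3, -3]
P̄ = F·P·Fᵀ + Q = [11 9; 9 39]
y = z − H·x̄ = [8]
S = H·P̄·Hᵀ + R = [157]
K = P̄·Hᵀ·S⁻¹ = [18/157; 78/157]
x' = x̄ + K·y = [615/157, 153/157]
P' = (I − K·H)·P̄ = [1403/157 9/157; 9/157 39/157]

x' = [615/157, 153/157]
P' = [1403/157 9/157; 9/157 39/157]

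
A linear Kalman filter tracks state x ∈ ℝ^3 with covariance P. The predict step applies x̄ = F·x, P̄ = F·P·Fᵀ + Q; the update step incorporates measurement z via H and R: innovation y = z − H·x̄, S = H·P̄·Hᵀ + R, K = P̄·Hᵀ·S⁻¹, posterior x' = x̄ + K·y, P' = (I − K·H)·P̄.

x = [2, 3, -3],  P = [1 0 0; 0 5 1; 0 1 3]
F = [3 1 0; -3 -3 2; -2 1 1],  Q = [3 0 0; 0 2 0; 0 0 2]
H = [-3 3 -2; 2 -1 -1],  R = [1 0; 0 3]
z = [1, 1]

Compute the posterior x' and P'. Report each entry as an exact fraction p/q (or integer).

x' = [-116655/73394, -96904/36697, -76122/36697]
P' = [199403/73394 130541/36697 46734/36697; 130541/36697 188442/36697 83728/36697; 46734/36697 83728/36697 59240/36697]

x̄ = F·x = [9, -21, -4]
P̄ = F·P·Fᵀ + Q = [17 -22 0; -22 56 -4; 0 -4 16]
y = z − H·x̄ = [83, -42]
S = H·P̄·Hᵀ + R = [1166 -432; -432 223]
K = P̄·Hᵀ·S⁻¹ = [-1899/73394 7376/36697; 6247/36697 -3696/36697; -7498/36697 -16500/36697]
x' = x̄ + K·y = [-116655/73394, -96904/36697, -76122/36697]
P' = (I − K·H)·P̄ = [199403/73394 130541/36697 46734/36697; 130541/36697 188442/36697 83728/36697; 46734/36697 83728/36697 59240/36697]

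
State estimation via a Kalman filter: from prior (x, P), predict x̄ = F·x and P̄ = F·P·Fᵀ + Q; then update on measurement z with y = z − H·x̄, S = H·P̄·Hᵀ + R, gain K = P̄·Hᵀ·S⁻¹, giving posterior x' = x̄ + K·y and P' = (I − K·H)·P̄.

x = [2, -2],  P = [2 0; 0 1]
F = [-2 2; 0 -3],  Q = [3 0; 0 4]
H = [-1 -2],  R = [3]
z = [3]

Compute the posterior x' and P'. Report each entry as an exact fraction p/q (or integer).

x' = [-389/46, 68/23]
P' = [681/46 -168/23; -168/23 99/23]

x̄ = F·x = [-8, 6]
P̄ = F·P·Fᵀ + Q = [15 -6; -6 13]
y = z − H·x̄ = [7]
S = H·P̄·Hᵀ + R = [46]
K = P̄·Hᵀ·S⁻¹ = [-3/46; -10/23]
x' = x̄ + K·y = [-389/46, 68/23]
P' = (I − K·H)·P̄ = [681/46 -168/23; -168/23 99/23]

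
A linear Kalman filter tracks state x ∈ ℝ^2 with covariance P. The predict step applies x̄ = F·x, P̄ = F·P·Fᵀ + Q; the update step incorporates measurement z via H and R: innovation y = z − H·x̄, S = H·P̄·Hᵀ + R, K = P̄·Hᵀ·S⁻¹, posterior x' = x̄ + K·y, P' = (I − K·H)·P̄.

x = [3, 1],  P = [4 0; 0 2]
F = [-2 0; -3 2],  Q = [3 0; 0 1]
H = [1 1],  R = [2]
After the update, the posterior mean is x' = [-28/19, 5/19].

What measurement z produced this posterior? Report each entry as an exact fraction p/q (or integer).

x̄ = F·x = [-6, -7]
P̄ = F·P·Fᵀ + Q = [19 24; 24 45]
S = H·P̄·Hᵀ + R = [114]
K = P̄·Hᵀ·S⁻¹ = [43/114; 23/38]
x' − x̄ = [86/19, 138/19] = K·y
y = (KᵀK)⁻¹·Kᵀ·(x' − x̄) = [12]
z = y + H·x̄ = [12] + [-13] = [-1]

z = [-1]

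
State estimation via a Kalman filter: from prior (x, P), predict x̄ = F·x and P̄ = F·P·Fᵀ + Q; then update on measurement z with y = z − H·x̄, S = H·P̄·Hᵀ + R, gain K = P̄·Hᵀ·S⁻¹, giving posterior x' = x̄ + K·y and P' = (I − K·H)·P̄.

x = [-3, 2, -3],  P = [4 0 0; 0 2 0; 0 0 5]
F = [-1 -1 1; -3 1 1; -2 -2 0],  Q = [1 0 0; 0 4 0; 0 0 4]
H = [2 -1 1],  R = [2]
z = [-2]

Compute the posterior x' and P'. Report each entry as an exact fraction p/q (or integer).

x' = [22/73, 608/73, 402/73]
P' = [435/73 1032/73 204/73; 1032/73 3422/73 1364/73; 204/73 1364/73 1020/73]

x̄ = F·x = [-2, 8, 2]
P̄ = F·P·Fᵀ + Q = [12 15 12; 15 47 20; 12 20 28]
y = z − H·x̄ = [8]
S = H·P̄·Hᵀ + R = [73]
K = P̄·Hᵀ·S⁻¹ = [21/73; 3/73; 32/73]
x' = x̄ + K·y = [22/73, 608/73, 402/73]
P' = (I − K·H)·P̄ = [435/73 1032/73 204/73; 1032/73 3422/73 1364/73; 204/73 1364/73 1020/73]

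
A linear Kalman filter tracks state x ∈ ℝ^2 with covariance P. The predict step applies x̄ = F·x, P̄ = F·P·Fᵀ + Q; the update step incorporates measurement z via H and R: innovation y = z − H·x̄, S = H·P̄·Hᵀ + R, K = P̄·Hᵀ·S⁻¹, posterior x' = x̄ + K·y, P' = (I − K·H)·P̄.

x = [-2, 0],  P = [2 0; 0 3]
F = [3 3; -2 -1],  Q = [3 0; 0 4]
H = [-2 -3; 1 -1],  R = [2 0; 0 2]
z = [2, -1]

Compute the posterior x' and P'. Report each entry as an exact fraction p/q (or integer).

x̄ = F·x = [-6, 4]
P̄ = F·P·Fᵀ + Q = [48 -21; -21 15]
y = z − H·x̄ = [2, 9]
S = H·P̄·Hᵀ + R = [77 -30; -30 107]
K = P̄·Hᵀ·S⁻¹ = [-1461/7339 4323/7339; -1401/7339 -2862/7339]
x' = x̄ + K·y = [-8049/7339, 796/7339]
P' = (I − K·H)·P̄ = [5772/7339 -2874/7339; -2874/7339 2850/7339]

x' = [-8049/7339, 796/7339]
P' = [5772/7339 -2874/7339; -2874/7339 2850/7339]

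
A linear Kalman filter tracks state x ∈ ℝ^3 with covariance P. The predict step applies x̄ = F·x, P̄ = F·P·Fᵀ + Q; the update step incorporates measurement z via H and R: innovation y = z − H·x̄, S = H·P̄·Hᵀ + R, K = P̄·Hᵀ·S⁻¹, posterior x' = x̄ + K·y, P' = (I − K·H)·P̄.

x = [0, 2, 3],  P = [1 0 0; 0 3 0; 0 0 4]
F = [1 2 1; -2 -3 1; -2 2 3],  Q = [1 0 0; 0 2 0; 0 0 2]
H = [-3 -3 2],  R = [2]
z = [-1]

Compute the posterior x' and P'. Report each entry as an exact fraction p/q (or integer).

x̄ = F·x = [7, -3, 13]
P̄ = F·P·Fᵀ + Q = [18 -16 22; -16 37 -2; 22 -2 54]
y = z − H·x̄ = [-15]
S = H·P̄·Hᵀ + R = [185]
K = P̄·Hᵀ·S⁻¹ = [38/185; -67/185; 48/185]
x' = x̄ + K·y = [145/37, 90/37, 337/37]
P' = (I − K·H)·P̄ = [1886/185 -414/185 2246/185; -414/185 2356/185 2846/185; 2246/185 2846/185 7686/185]

x' = [145/37, 90/37, 337/37]
P' = [1886/185 -414/185 2246/185; -414/185 2356/185 2846/185; 2246/185 2846/185 7686/185]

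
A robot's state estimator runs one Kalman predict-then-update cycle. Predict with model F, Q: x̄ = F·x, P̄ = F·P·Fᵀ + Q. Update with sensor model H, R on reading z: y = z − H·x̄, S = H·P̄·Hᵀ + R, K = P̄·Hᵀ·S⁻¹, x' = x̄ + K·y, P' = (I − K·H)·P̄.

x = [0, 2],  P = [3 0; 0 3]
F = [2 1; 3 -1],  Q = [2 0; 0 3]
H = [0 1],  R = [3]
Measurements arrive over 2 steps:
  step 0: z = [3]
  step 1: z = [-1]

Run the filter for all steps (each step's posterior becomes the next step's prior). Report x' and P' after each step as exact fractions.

step 0: x' = [49/12, 31/12], P' = [43/4 5/4; 5/4 11/4]
step 1: x' = [109/28, -33/49], P' = [49/4 27/14; 27/14 285/98]

step 0: x̄ = F·x = [2, -2]
step 0: P̄ = F·P·Fᵀ + Q = [17 15; 15 33]
step 0: y = z − H·x̄ = [5]
step 0: S = H·P̄·Hᵀ + R = [36]
step 0: K = P̄·Hᵀ·S⁻¹ = [5/12; 11/12]
step 0: x' = x̄ + K·y = [49/12, 31/12]
step 0: P' = (I − K·H)·P̄ = [43/4 5/4; 5/4 11/4]
step 1: x̄ = F·x = [43/4, 29/3]
step 1: P̄ = F·P·Fᵀ + Q = [211/4 63; 63 95]
step 1: y = z − H·x̄ = [-32/3]
step 1: S = H·P̄·Hᵀ + R = [98]
step 1: K = P̄·Hᵀ·S⁻¹ = [9/14; 95/98]
step 1: x' = x̄ + K·y = [109/28, -33/49]
step 1: P' = (I − K·H)·P̄ = [49/4 27/14; 27/14 285/98]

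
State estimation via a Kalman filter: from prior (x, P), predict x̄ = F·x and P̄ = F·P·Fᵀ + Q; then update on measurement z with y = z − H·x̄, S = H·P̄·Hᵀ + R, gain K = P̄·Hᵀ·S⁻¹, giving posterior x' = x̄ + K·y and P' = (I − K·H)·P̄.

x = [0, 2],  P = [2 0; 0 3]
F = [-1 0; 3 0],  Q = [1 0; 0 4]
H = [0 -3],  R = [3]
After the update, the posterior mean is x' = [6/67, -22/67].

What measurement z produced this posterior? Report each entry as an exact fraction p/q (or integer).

x̄ = F·x = [0, 0]
P̄ = F·P·Fᵀ + Q = [3 -6; -6 22]
S = H·P̄·Hᵀ + R = [201]
K = P̄·Hᵀ·S⁻¹ = [6/67; -22/67]
x' − x̄ = [6/67, -22/67] = K·y
y = (KᵀK)⁻¹·Kᵀ·(x' − x̄) = [1]
z = y + H·x̄ = [1] + [0] = [1]

z = [1]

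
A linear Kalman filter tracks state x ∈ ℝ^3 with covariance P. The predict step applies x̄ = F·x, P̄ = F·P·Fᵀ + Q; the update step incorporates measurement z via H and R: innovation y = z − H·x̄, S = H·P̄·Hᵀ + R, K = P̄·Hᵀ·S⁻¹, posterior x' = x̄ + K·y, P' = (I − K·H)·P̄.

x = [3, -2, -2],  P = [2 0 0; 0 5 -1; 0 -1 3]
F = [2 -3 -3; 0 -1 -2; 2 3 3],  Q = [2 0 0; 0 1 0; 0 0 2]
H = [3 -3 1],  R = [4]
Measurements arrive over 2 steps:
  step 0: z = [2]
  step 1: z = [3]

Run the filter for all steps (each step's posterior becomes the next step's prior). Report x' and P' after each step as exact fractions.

step 0: x̄ = F·x = [18, 6, -6]
step 0: P̄ = F·P·Fᵀ + Q = [64 24 -46; 24 14 -24; -46 -24 64]
step 0: y = z − H·x̄ = [-28]
step 0: S = H·P̄·Hᵀ + R = [206]
step 0: K = P̄·Hᵀ·S⁻¹ = [37/103; 3/103; -1/103]
step 0: x' = x̄ + K·y = [818/103, 534/103, -590/103]
step 0: P' = (I − K·H)·P̄ = [3854/103 2250/103 -4664/103; 2250/103 1424/103 -2466/103; -4664/103 -2466/103 6590/103]
step 1: x̄ = F·x = [1804/103, 646/103, 1468/103]
step 1: P̄ = F·P·Fᵀ + Q = [72328/103 35774/103 -12322/103; 35774/103 18023/103 -7462/103; -12322/103 -7462/103 14392/103]
step 1: y = z − H·x̄ = [-4633/103]
step 1: S = H·P̄·Hᵀ + R = [154871/103]
step 1: K = P̄·Hᵀ·S⁻¹ = [97340/154871; 45791/154871; -188/154871]
step 1: x' = x̄ + K·y = [-1665912/154871, -1088379/154871, 2215744/154871]
step 1: P' = (I − K·H)·P̄ = [16761496/154871 10515138/154871 -18349714/154871; 10515138/154871 6741984/154871 -11136298/154871; -18349714/154871 -11136298/154871 21639496/154871]

step 0: x' = [818/103, 534/103, -590/103], P' = [3854/103 2250/103 -4664/103; 2250/103 1424/103 -2466/103; -4664/103 -2466/103 6590/103]
step 1: x' = [-1665912/154871, -1088379/154871, 2215744/154871], P' = [16761496/154871 10515138/154871 -18349714/154871; 10515138/154871 6741984/154871 -11136298/154871; -18349714/154871 -11136298/154871 21639496/154871]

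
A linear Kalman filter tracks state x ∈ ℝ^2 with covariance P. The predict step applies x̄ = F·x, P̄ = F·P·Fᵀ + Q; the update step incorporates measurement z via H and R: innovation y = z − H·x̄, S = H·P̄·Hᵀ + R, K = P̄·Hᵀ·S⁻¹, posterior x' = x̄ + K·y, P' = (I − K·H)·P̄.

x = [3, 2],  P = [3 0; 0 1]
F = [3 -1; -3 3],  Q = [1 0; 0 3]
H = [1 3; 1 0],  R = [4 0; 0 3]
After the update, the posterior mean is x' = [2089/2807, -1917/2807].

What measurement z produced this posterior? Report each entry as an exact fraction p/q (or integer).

x̄ = F·x = [7, -3]
P̄ = F·P·Fᵀ + Q = [29 -30; -30 39]
S = H·P̄·Hᵀ + R = [204 -61; -61 32]
K = P̄·Hᵀ·S⁻¹ = [-183/2807 2195/2807; 954/2807 -813/2807]
x' − x̄ = [-17560/2807, 6504/2807] = K·y
y = (KᵀK)⁻¹·Kᵀ·(x' − x̄) = [0, -8]
z = y + H·x̄ = [0, -8] + [-2, 7] = [-2, -1]

z = [-2, -1]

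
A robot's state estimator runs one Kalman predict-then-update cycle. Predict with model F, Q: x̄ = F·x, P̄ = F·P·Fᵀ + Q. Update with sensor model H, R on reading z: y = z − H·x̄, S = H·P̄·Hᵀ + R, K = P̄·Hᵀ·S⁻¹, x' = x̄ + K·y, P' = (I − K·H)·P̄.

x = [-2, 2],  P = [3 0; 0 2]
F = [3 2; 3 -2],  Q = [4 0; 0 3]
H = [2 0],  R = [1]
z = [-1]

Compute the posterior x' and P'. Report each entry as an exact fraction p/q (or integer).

x̄ = F·x = [-2, -10]
P̄ = F·P·Fᵀ + Q = [39 19; 19 38]
y = z − H·x̄ = [3]
S = H·P̄·Hᵀ + R = [157]
K = P̄·Hᵀ·S⁻¹ = [78/157; 38/157]
x' = x̄ + K·y = [-80/157, -1456/157]
P' = (I − K·H)·P̄ = [39/157 19/157; 19/157 4522/157]

x' = [-80/157, -1456/157]
P' = [39/157 19/157; 19/157 4522/157]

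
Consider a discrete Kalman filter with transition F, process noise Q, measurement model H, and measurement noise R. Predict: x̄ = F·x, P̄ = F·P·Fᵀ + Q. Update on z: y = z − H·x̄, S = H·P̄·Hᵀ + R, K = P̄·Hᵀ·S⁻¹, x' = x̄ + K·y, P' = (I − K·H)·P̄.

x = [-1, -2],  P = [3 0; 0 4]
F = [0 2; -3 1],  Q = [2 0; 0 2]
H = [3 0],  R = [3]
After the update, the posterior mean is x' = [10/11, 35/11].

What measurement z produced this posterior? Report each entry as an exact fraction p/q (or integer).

x̄ = F·x = [-4, 1]
P̄ = F·P·Fᵀ + Q = [18 8; 8 33]
S = H·P̄·Hᵀ + R = [165]
K = P̄·Hᵀ·S⁻¹ = [18/55; 8/55]
x' − x̄ = [54/11, 24/11] = K·y
y = (KᵀK)⁻¹·Kᵀ·(x' − x̄) = [15]
z = y + H·x̄ = [15] + [-12] = [3]

z = [3]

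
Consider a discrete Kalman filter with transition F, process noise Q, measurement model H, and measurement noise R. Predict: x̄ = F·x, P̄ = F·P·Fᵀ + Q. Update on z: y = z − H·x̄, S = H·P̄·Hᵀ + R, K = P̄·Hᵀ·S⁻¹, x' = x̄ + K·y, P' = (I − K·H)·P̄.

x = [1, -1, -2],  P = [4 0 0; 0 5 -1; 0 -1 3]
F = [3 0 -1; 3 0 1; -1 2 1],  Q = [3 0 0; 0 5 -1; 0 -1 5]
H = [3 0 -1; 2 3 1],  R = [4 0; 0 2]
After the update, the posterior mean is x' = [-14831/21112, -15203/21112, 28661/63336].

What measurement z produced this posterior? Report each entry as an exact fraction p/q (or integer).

x̄ = F·x = [5, 1, -5]
P̄ = F·P·Fᵀ + Q = [42 33 -13; 33 44 -12; -13 -12 28]
S = H·P̄·Hᵀ + R = [488 544; 544 866]
K = P̄·Hᵀ·S⁻¹ = [4649/21112 153/2639; -843/21112 633/2639; -19763/63336 1241/7917]
x' − x̄ = [-120391/21112, -36315/21112, 345341/63336] = K·y
y = (KᵀK)⁻¹·Kᵀ·(x' − x̄) = [-23, -11]
z = y + H·x̄ = [-23, -11] + [20, 8] = [-3, -3]

z = [-3, -3]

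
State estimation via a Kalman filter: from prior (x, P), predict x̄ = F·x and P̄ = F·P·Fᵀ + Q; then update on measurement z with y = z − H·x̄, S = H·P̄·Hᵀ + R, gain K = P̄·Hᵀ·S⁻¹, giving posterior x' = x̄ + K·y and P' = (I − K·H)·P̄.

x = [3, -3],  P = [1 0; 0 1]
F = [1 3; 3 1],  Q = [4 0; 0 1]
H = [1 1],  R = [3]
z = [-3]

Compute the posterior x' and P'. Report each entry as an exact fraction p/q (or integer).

x̄ = F·x = [-6, 6]
P̄ = F·P·Fᵀ + Q = [14 6; 6 11]
y = z − H·x̄ = [-3]
S = H·P̄·Hᵀ + R = [40]
K = P̄·Hᵀ·S⁻¹ = [1/2; 17/40]
x' = x̄ + K·y = [-15/2, 189/40]
P' = (I − K·H)·P̄ = [4 -5/2; -5/2 151/40]

x' = [-15/2, 189/40]
P' = [4 -5/2; -5/2 151/40]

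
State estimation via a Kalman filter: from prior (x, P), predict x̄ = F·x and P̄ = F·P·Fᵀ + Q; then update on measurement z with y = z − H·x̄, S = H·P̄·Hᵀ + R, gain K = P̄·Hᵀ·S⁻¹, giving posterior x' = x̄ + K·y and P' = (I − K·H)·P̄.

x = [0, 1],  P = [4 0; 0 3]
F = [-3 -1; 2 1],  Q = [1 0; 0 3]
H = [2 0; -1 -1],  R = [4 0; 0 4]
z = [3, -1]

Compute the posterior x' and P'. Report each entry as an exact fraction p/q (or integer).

x̄ = F·x = [-1, 1]
P̄ = F·P·Fᵀ + Q = [40 -27; -27 22]
y = z − H·x̄ = [5, -1]
S = H·P̄·Hᵀ + R = [164 -26; -26 12]
K = P̄·Hᵀ·S⁻¹ = [311/646 -13/323; -259/646 -146/323]
x' = x̄ + K·y = [55/38, -21/38]
P' = (I − K·H)·P̄ = [311/323 -259/323; -259/323 843/323]

x' = [55/38, -21/38]
P' = [311/323 -259/323; -259/323 843/323]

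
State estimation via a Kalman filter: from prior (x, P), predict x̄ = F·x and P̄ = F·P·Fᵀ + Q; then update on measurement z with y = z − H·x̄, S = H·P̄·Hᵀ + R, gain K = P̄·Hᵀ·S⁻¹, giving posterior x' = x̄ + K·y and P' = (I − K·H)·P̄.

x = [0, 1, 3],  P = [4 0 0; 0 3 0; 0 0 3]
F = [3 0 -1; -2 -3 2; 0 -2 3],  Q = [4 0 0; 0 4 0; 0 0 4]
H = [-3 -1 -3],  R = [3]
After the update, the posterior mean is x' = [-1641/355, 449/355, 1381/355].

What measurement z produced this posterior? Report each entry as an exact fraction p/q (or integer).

x̄ = F·x = [-3, 3, 7]
P̄ = F·P·Fᵀ + Q = [43 -30 -9; -30 59 36; -9 36 43]
S = H·P̄·Hᵀ + R = [710]
K = P̄·Hᵀ·S⁻¹ = [-36/355; -77/710; -69/355]
x' − x̄ = [-576/355, -616/355, -1104/355] = K·y
y = (KᵀK)⁻¹·Kᵀ·(x' − x̄) = [16]
z = y + H·x̄ = [16] + [-15] = [1]

z = [1]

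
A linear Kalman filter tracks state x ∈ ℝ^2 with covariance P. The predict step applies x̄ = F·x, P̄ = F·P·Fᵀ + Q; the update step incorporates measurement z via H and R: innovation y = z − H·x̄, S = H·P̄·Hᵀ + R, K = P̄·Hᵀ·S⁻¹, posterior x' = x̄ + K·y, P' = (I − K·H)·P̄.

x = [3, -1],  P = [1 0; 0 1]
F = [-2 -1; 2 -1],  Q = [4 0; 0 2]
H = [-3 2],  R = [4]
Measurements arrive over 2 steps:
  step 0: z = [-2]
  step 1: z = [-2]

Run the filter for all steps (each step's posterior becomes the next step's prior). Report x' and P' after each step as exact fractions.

step 0: x̄ = F·x = [-5, 7]
step 0: P̄ = F·P·Fᵀ + Q = [9 -3; -3 7]
step 0: y = z − H·x̄ = [-31]
step 0: S = H·P̄·Hᵀ + R = [149]
step 0: K = P̄·Hᵀ·S⁻¹ = [-33/149; 23/149]
step 0: x' = x̄ + K·y = [278/149, 330/149]
step 0: P' = (I − K·H)·P̄ = [252/149 312/149; 312/149 514/149]
step 1: x̄ = F·x = [-886/149, 226/149]
step 1: P̄ = F·P·Fᵀ + Q = [3366/149 -494/149; -494/149 572/149]
step 1: y = z − H·x̄ = [-3408/149]
step 1: S = H·P̄·Hᵀ + R = [39106/149]
step 1: K = P̄·Hᵀ·S⁻¹ = [-5543/19553; 1313/19553]
step 1: x' = x̄ + K·y = [10514/19553, -374/19553]
step 1: P' = (I − K·H)·P̄ = [29300/19553 32864/19553; 32864/19553 51922/19553]

step 0: x' = [278/149, 330/149], P' = [252/149 312/149; 312/149 514/149]
step 1: x' = [10514/19553, -374/19553], P' = [29300/19553 32864/19553; 32864/19553 51922/19553]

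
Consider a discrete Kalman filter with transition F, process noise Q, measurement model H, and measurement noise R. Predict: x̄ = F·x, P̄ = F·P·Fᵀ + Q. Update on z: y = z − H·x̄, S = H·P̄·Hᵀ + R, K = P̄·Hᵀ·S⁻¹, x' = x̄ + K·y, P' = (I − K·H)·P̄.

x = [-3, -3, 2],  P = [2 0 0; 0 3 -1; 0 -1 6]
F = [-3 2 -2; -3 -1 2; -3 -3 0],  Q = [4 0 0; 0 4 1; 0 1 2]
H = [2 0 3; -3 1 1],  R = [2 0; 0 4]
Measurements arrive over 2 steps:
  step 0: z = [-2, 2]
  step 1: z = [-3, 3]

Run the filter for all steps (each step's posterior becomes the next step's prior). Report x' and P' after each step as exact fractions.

step 0: x̄ = F·x = [-1, 16, 18]
step 0: P̄ = F·P·Fᵀ + Q = [66 -18 -6; -18 53 34; -6 34 47]
step 0: y = z − H·x̄ = [-54, -35]
step 0: S = H·P̄·Hᵀ + R = [617 -147; -147 910]
step 0: K = P̄·Hᵀ·S⁻¹ = [10158/77123 -120216/539861; 11541/77123 96699/539861; 18849/77123 80046/539861]
step 0: x' = x̄ + K·y = [-24575/77123, 127259/77123, -29862/77123]
step 0: P' = (I − K·H)·P̄ = [836790/539861 2539962/539861 -510456/539861; 2539962/539861 9646132/539861 -1639450/539861; -510456/539861 -1639450/539861 428266/539861]
step 1: x̄ = F·x = [387967/77123, -113258/77123, -308052/77123]
step 1: P̄ = F·P·Fᵀ + Q = [26498730/539861 -30930804/539861 -55625232/539861; -30930804/539861 48972794/539861 80388347/539861; -55625232/539861 80388347/539861 141145336/539861]
step 1: y = z − H·x̄ = [-83147/77123, 1816580/77123]
step 1: S = H·P̄·Hᵀ + R = [709879882/539861 833123685/539861; 833123685/539861 1110879054/539861]
step 1: K = P̄·Hᵀ·S⁻¹ = [2436243434/19448548847 -14202716984/58345646541; 8707822519/58345646541 15412117481/175036939623; 4776399989/19448548847 9653616586/58345646541]
step 1: x' = x̄ + K·y = [-48907396829/58345646541, 77809767629/175036939623, -21113756987/58345646541]
step 1: P' = (I − K·H)·P̄ = [12347671046/19448548847 74141026702/58345646541 -6607618408/19448548847; 74141026702/58345646541 859784118608/175036939623 -43622136122/58345646541; -6607618408/19448548847 -43622136122/58345646541 7589345598/19448548847]

step 0: x' = [-24575/77123, 127259/77123, -29862/77123], P' = [836790/539861 2539962/539861 -510456/539861; 2539962/539861 9646132/539861 -1639450/539861; -510456/539861 -1639450/539861 428266/539861]
step 1: x' = [-48907396829/58345646541, 77809767629/175036939623, -21113756987/58345646541], P' = [12347671046/19448548847 74141026702/58345646541 -6607618408/19448548847; 74141026702/58345646541 859784118608/175036939623 -43622136122/58345646541; -6607618408/19448548847 -43622136122/58345646541 7589345598/19448548847]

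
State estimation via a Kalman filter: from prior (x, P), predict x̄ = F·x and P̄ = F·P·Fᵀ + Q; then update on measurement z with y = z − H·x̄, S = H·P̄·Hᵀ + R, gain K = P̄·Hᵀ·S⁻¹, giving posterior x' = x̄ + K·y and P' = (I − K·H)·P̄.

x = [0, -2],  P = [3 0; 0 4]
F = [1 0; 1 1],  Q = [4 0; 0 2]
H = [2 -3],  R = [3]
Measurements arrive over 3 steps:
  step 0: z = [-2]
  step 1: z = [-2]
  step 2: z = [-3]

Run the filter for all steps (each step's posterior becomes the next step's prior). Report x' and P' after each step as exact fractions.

step 0: x̄ = F·x = [0, -2]
step 0: P̄ = F·P·Fᵀ + Q = [7 3; 3 9]
step 0: y = z − H·x̄ = [-8]
step 0: S = H·P̄·Hᵀ + R = [76]
step 0: K = P̄·Hᵀ·S⁻¹ = [5/76; -21/76]
step 0: x' = x̄ + K·y = [-10/19, 4/19]
step 0: P' = (I − K·H)·P̄ = [507/76 333/76; 333/76 243/76]
step 1: x̄ = F·x = [-10/19, -6/19]
step 1: P̄ = F·P·Fᵀ + Q = [811/76 210/19; 210/19 392/19]
step 1: y = z − H·x̄ = [-36/19]
step 1: S = H·P̄·Hᵀ + R = [1876/19]
step 1: K = P̄·Hᵀ·S⁻¹ = [-449/3752; -27/67]
step 1: x' = x̄ + K·y = [-281/938, 30/67]
step 1: P' = (I − K·H)·P̄ = [69465/7504 843/134; 843/134 308/67]
step 2: x̄ = F·x = [-281/938, 139/938]
step 2: P̄ = F·P·Fᵀ + Q = [99481/7504 116673/7504; 116673/7504 213385/7504]
step 2: y = z − H·x̄ = [-1835/938]
step 2: S = H·P̄·Hᵀ + R = [940825/7504]
step 2: K = P̄·Hᵀ·S⁻¹ = [-151057/940825; -406809/940825]
step 2: x' = x̄ + K·y = [2733/188165, 187051/188165]
step 2: P' = (I − K·H)·P̄ = [9431769/940825 6438903/940825; 6438903/940825 4699411/940825]

step 0: x' = [-10/19, 4/19], P' = [507/76 333/76; 333/76 243/76]
step 1: x' = [-281/938, 30/67], P' = [69465/7504 843/134; 843/134 308/67]
step 2: x' = [2733/188165, 187051/188165], P' = [9431769/940825 6438903/940825; 6438903/940825 4699411/940825]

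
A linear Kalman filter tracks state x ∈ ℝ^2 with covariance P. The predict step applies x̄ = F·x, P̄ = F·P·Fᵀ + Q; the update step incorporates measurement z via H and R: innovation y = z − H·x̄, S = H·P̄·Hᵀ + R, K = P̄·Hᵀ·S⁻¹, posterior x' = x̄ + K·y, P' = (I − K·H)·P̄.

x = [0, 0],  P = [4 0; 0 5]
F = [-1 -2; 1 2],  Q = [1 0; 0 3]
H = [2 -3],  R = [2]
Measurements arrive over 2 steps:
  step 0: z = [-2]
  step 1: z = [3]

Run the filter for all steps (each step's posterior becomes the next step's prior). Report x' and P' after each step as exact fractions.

step 0: x' = [-244/633, 86/211], P' = [941/633 182/211; 182/211 150/211]
step 1: x' = [71417/144014, -47115/72007], P' = [205507/144014 59872/72007; 59872/72007 50022/72007]

step 0: x̄ = F·x = [0, 0]
step 0: P̄ = F·P·Fᵀ + Q = [25 -24; -24 27]
step 0: y = z − H·x̄ = [-2]
step 0: S = H·P̄·Hᵀ + R = [633]
step 0: K = P̄·Hᵀ·S⁻¹ = [122/633; -43/211]
step 0: x' = x̄ + K·y = [-244/633, 86/211]
step 0: P' = (I − K·H)·P̄ = [941/633 182/211; 182/211 150/211]
step 1: x̄ = F·x = [-272/633, 272/633]
step 1: P̄ = F·P·Fᵀ + Q = [5558/633 -4925/633; -4925/633 6824/633]
step 1: y = z − H·x̄ = [3259/633]
step 1: S = H·P̄·Hᵀ + R = [144014/633]
step 1: K = P̄·Hᵀ·S⁻¹ = [25891/144014; -15161/72007]
step 1: x' = x̄ + K·y = [71417/144014, -47115/72007]
step 1: P' = (I − K·H)·P̄ = [205507/144014 59872/72007; 59872/72007 50022/72007]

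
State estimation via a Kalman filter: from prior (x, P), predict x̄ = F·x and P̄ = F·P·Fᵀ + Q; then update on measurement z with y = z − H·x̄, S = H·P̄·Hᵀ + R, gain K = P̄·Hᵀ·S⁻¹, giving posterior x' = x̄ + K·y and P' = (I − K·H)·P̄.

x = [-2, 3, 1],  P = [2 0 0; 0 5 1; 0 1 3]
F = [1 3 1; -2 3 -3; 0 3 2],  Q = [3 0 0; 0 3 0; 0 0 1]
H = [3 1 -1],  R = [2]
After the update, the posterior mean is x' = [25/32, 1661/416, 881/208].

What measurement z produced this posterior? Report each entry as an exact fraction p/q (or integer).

x̄ = F·x = [8, 10, 11]
P̄ = F·P·Fᵀ + Q = [59 26 60; 26 65 24; 60 24 70]
S = H·P̄·Hᵀ + R = [416]
K = P̄·Hᵀ·S⁻¹ = [11/32; 119/416; 67/208]
x' − x̄ = [-231/32, -2499/416, -1407/208] = K·y
y = (KᵀK)⁻¹·Kᵀ·(x' − x̄) = [-21]
z = y + H·x̄ = [-21] + [23] = [2]

z = [2]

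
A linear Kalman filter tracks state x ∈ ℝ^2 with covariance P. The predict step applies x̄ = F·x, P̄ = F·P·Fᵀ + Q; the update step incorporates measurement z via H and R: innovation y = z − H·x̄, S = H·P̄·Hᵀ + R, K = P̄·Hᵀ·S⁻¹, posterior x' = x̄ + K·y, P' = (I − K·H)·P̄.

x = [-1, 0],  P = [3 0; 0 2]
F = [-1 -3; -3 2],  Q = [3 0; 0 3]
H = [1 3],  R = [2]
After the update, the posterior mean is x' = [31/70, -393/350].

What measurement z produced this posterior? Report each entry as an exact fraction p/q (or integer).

z = [-3]

x̄ = F·x = [1, 3]
P̄ = F·P·Fᵀ + Q = [24 -3; -3 38]
S = H·P̄·Hᵀ + R = [350]
K = P̄·Hᵀ·S⁻¹ = [3/70; 111/350]
x' − x̄ = [-39/70, -1443/350] = K·y
y = (KᵀK)⁻¹·Kᵀ·(x' − x̄) = [-13]
z = y + H·x̄ = [-13] + [10] = [-3]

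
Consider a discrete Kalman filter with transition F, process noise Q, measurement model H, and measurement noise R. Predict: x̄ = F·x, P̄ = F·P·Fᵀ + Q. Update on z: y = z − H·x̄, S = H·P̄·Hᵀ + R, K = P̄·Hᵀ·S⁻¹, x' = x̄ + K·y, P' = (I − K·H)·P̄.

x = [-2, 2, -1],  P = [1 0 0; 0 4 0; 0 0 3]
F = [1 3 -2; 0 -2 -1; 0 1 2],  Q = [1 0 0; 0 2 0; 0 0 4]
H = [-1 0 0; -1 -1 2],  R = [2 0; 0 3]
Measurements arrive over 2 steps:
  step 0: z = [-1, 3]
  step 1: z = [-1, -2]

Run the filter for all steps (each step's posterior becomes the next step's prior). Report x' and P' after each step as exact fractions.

step 0: x' = [2345/2006, -4145/2006, 1026/1003], P' = [1919/1003 -1031/1003 432/1003; -1031/1003 6611/2006 727/1003; 432/1003 727/1003 1106/1003]
step 1: x' = [574423/3673837, 754511/3673837, -4673879/7347674], P' = [6646262/3673837 -4038116/3673837 1371714/3673837; -4038116/3673837 12354634/3673837 2731594/3673837; 1371714/3673837 2731594/3673837 4026434/3673837]

step 0: x̄ = F·x = [6, -3, 0]
step 0: P̄ = F·P·Fᵀ + Q = [50 -18 0; -18 21 -14; 0 -14 20]
step 0: y = z − H·x̄ = [5, 6]
step 0: S = H·P̄·Hᵀ + R = [52 32; 32 174]
step 0: K = P̄·Hᵀ·S⁻¹ = [-1919/2006 -8/1003; 1031/2006 -547/2006; -216/1003 351/1003]
step 0: x' = x̄ + K·y = [2345/2006, -4145/2006, 1026/1003]
step 0: P' = (I − K·H)·P̄ = [1919/1003 -1031/1003 432/1003; -1031/1003 6611/2006 727/1003; 432/1003 727/1003 1106/1003]
step 1: x̄ = F·x = [-7097/1003, 3119/1003, -41/2006]
step 1: P̄ = F·P·Fᵀ + Q = [40915/2006 -15264/1003 16467/2006; -15264/1003 19242/1003 -12458/1003; 16467/2006 -12458/1003 29299/2006]
step 1: y = z − H·x̄ = [-8100/1003, -5943/1003]
step 1: S = H·P̄·Hᵀ + R = [44927/2006 -22547/2006; -22547/2006 175353/2006]
step 1: K = P̄·Hᵀ·S⁻¹ = [-3323131/3673837 45094/3673837; 2019058/3673837 -951110/3673837; -685857/3673837 1316520/3673837]
step 1: x' = x̄ + K·y = [574423/3673837, 754511/3673837, -4673879/7347674]
step 1: P' = (I − K·H)·P̄ = [6646262/3673837 -4038116/3673837 1371714/3673837; -4038116/3673837 12354634/3673837 2731594/3673837; 1371714/3673837 2731594/3673837 4026434/3673837]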